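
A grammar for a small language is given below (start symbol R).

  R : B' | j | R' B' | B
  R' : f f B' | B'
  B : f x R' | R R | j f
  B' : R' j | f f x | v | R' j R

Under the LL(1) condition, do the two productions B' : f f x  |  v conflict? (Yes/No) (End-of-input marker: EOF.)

No

FIRST(f f x) = { f } and FIRST(v) = { v }.
The FIRST sets are disjoint and neither alternative is nullable — no conflict.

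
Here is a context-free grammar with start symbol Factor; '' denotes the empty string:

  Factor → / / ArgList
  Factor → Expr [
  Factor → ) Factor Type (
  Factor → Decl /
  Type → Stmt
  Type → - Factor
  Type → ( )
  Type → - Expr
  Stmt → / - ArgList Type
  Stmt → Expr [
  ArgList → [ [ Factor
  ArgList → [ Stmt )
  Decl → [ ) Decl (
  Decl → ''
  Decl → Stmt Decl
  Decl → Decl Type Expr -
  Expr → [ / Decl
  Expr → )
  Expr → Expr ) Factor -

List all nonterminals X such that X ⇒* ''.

Directly nullable (have an ''-production): Decl.
No other nonterminal has a production whose RHS symbols are all nullable.

{ Decl }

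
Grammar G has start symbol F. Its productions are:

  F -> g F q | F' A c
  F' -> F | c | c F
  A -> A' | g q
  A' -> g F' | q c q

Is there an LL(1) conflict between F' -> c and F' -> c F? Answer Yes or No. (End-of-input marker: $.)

Yes

FIRST(c) = { c } and FIRST(c F) = { c }.
Both contain c, so the two alternatives are not disjoint — LL(1) conflict.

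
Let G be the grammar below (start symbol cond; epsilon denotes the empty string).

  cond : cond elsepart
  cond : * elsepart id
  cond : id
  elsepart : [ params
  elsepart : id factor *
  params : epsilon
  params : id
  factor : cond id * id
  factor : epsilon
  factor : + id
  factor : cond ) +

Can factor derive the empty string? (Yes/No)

factor has an epsilon-production, so factor ⇒ epsilon.

Yes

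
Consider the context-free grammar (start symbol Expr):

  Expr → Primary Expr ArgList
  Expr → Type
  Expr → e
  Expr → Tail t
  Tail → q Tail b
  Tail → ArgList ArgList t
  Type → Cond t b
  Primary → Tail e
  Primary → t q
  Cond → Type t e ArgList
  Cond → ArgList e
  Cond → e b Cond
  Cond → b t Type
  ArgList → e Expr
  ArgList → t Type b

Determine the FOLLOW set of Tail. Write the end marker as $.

In Expr → Tail t: add FIRST(t) = { t }.
In Tail → q Tail b: add FIRST(b) = { b }.
In Primary → Tail e: add FIRST(e) = { e }.
Union: FOLLOW(Tail) = { b, e, t }.

{ b, e, t }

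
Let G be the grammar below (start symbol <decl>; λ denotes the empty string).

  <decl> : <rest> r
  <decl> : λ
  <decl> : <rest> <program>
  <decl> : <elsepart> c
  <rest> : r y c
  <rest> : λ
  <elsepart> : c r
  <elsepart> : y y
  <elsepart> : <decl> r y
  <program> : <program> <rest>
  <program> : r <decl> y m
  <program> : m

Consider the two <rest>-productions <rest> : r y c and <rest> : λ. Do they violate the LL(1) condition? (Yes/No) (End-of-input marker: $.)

Yes

FIRST(r y c) = { r } and FIRST(λ) = { λ }.
The second alternative is nullable and FOLLOW(<rest>) = { $, m, r, y } shares r with FIRST of the first — conflict.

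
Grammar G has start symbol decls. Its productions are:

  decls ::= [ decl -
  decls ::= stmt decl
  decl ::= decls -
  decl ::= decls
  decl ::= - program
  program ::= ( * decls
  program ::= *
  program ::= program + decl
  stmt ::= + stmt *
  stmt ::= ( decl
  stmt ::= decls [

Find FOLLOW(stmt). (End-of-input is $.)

In decls ::= stmt decl: add FIRST(decl) = { (, +, -, [ }.
In stmt ::= + stmt *: add FIRST(*) = { * }.
Union: FOLLOW(stmt) = { (, *, +, -, [ }.

{ (, *, +, -, [ }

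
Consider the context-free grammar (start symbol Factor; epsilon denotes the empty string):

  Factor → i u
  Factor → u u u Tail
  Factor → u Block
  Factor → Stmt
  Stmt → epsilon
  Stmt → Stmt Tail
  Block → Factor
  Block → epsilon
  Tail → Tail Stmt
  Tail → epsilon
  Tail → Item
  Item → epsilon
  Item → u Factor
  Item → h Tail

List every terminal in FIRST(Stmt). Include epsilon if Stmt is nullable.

Stmt → epsilon contributes epsilon.
From Stmt → Stmt Tail: Stmt, Tail nullable, take FIRST(Stmt) ∪ FIRST(Tail) = { h, u }; also epsilon since the whole RHS is nullable.
Union: FIRST(Stmt) = { h, u, epsilon }.

{ h, u, epsilon }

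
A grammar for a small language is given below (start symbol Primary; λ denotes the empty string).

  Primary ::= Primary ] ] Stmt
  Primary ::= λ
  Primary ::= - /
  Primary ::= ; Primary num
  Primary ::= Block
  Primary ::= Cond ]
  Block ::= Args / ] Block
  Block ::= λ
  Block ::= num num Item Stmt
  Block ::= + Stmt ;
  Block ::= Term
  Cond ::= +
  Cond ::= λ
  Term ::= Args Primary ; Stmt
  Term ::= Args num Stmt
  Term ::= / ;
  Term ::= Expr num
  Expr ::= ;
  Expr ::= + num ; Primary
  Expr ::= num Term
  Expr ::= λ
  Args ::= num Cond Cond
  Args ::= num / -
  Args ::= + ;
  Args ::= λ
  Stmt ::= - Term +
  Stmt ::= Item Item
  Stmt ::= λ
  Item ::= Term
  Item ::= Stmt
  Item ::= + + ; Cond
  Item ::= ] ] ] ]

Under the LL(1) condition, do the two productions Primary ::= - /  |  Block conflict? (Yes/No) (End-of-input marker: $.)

Yes

FIRST(- /) = { - } and FIRST(Block) = { +, -, /, ;, ], num, λ }.
Both contain -, so the two alternatives are not disjoint — LL(1) conflict.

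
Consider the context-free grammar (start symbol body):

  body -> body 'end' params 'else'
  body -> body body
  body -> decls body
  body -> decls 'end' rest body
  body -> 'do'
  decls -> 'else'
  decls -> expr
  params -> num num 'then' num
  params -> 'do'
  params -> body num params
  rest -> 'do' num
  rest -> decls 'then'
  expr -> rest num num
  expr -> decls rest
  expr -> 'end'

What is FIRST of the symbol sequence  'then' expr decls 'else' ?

{ 'then' }

'then' is a terminal; add {'then'} and stop.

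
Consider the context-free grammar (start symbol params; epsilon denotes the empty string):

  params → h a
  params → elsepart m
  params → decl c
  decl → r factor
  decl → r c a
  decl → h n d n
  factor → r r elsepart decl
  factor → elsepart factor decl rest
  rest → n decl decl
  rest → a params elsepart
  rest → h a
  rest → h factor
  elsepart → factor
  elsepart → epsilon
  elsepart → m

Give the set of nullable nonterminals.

Directly nullable (have an epsilon-production): elsepart.
No other nonterminal has a production whose RHS symbols are all nullable.

{ elsepart }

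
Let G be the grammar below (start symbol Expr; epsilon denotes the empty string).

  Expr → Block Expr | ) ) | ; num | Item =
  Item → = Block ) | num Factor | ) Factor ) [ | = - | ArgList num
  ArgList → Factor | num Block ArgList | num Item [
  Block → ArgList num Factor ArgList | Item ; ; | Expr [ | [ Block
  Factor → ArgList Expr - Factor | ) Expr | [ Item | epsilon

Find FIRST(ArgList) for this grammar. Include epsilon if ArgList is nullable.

{ ), ;, =, [, num, epsilon }

From ArgList → Factor: add FIRST(Factor) = { ), ;, =, [, num, epsilon } (including epsilon since Factor is nullable).
ArgList → num Block ArgList contributes {num}.
ArgList → num Item [ contributes {num}.
Union: FIRST(ArgList) = { ), ;, =, [, num, epsilon }.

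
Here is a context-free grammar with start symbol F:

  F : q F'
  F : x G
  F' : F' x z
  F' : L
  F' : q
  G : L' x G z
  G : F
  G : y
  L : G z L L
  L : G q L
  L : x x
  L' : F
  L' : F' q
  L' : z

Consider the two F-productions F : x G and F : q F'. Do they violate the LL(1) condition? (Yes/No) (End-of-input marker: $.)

No

FIRST(x G) = { x } and FIRST(q F') = { q }.
The FIRST sets are disjoint and neither alternative is nullable — no conflict.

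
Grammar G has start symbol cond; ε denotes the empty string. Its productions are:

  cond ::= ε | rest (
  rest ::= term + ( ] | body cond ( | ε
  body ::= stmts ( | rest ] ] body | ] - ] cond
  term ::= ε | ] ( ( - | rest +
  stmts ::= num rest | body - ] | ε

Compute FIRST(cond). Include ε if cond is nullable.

cond ::= ε contributes ε.
From cond ::= rest (: rest nullable, take FIRST(rest) ∪ {(} = { (, +, ], num }.
Union: FIRST(cond) = { (, +, ], num, ε }.

{ (, +, ], num, ε }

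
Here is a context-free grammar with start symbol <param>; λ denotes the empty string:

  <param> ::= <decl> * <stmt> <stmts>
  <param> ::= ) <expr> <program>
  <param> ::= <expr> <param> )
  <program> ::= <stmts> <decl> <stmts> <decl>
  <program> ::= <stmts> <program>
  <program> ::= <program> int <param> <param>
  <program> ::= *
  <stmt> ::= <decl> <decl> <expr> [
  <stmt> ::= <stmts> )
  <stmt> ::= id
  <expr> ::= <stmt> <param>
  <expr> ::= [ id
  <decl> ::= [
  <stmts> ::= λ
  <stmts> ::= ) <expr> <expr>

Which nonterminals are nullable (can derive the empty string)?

{ <stmts> }

Directly nullable (have an λ-production): <stmts>.
No other nonterminal has a production whose RHS symbols are all nullable.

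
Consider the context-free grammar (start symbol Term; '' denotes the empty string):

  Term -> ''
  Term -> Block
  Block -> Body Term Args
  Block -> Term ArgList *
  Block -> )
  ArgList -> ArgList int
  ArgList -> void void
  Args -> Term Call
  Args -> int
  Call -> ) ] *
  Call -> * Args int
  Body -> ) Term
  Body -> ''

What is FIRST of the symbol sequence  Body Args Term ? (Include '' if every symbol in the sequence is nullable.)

Add FIRST(Body)\{''} = { ) }; Body is nullable, continue.
Add FIRST(Args) = { ), *, int, void }; Args is not nullable, stop.

{ ), *, int, void }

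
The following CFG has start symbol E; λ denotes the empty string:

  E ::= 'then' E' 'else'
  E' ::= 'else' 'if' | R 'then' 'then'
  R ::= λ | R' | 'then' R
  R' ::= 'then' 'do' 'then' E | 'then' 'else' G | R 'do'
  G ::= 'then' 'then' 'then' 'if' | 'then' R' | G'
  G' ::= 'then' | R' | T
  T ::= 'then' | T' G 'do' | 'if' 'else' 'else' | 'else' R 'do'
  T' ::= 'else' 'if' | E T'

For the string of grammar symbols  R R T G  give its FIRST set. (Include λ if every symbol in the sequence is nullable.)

{ 'do', 'else', 'if', 'then' }

Add FIRST(R)\{λ} = { 'do', 'then' }; R is nullable, continue.
Add FIRST(R)\{λ} = { 'do', 'then' }; R is nullable, continue.
Add FIRST(T) = { 'else', 'if', 'then' }; T is not nullable, stop.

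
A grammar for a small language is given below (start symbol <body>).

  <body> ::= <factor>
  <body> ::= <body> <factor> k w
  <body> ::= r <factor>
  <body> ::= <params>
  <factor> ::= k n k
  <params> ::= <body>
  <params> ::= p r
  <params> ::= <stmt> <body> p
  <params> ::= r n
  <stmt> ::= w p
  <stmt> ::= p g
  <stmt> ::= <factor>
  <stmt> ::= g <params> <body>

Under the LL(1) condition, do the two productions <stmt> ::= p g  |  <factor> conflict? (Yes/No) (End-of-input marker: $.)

FIRST(p g) = { p } and FIRST(<factor>) = { k }.
The FIRST sets are disjoint and neither alternative is nullable — no conflict.

No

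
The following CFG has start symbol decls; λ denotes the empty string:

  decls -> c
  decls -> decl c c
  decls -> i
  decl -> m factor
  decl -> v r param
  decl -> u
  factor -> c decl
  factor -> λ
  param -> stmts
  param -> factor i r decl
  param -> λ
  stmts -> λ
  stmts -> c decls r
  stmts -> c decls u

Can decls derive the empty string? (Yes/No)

Nullable nonterminals: factor, param, stmts.
No production of decls has an RHS whose symbols are all nullable, so decls is not nullable.

No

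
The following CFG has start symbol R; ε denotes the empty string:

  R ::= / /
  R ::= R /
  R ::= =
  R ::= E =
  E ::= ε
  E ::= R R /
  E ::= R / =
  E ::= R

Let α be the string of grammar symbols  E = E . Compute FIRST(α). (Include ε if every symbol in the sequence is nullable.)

{ /, = }

Add FIRST(E)\{ε} = { /, = }; E is nullable, continue.
= is a terminal; add {=} and stop.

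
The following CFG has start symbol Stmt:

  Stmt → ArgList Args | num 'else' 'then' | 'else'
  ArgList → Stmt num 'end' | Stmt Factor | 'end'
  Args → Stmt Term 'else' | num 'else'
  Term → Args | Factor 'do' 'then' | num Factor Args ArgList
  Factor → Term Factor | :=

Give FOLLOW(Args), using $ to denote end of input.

In Stmt → ArgList Args: Args is at the end, add FOLLOW(Stmt) = { $, 'else', 'end', :=, num }.
In Term → Args: Args is at the end, add FOLLOW(Term) = { 'else', 'end', :=, num }.
In Term → num Factor Args ArgList: add FIRST(ArgList) = { 'else', 'end', num }.
Union: FOLLOW(Args) = { $, 'else', 'end', :=, num }.

{ $, 'else', 'end', :=, num }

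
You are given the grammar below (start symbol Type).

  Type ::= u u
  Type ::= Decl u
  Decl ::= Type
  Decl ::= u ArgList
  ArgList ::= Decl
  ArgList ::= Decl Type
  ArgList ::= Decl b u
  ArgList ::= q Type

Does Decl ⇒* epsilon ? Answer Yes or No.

No nonterminal in this grammar is nullable.
No production of Decl has an RHS whose symbols are all nullable, so Decl is not nullable.

No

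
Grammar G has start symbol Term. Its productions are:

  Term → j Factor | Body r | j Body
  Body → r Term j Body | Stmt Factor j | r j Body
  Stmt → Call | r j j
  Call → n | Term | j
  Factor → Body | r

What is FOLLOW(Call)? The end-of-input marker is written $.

{ j, n, r }

In Stmt → Call: Call is at the end, add FOLLOW(Stmt) = { j, n, r }.
Union: FOLLOW(Call) = { j, n, r }.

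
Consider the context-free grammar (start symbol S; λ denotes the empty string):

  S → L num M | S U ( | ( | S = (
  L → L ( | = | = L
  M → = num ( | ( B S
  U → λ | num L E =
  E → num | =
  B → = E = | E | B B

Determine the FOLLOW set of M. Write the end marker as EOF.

In S → L num M: M is at the end, add FOLLOW(S) = { EOF, (, =, num }.
Union: FOLLOW(M) = { EOF, (, =, num }.

{ EOF, (, =, num }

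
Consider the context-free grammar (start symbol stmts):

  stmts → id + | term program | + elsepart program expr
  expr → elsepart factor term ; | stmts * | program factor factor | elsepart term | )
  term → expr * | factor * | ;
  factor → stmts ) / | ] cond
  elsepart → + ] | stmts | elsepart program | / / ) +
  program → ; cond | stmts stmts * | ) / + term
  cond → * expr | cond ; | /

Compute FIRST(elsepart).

{ ), +, /, ;, ], id }

elsepart → + ] contributes {+}.
From elsepart → stmts: add FIRST(stmts) = { ), +, /, ;, ], id }.
From elsepart → elsepart program: add FIRST(elsepart) = { ), +, /, ;, ], id }.
elsepart → / / ) + contributes {/}.
Union: FIRST(elsepart) = { ), +, /, ;, ], id }.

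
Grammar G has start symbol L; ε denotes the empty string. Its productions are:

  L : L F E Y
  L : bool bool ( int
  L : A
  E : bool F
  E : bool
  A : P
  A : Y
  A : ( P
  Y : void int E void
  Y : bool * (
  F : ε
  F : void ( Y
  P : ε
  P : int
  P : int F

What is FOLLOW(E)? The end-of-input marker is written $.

In L : L F E Y: add FIRST(Y) = { bool, void }.
In Y : void int E void: add FIRST(void) = { void }.
Union: FOLLOW(E) = { bool, void }.

{ bool, void }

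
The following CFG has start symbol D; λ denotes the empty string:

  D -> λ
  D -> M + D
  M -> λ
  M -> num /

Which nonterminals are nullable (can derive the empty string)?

{ D, M }

Directly nullable (have an λ-production): D, M.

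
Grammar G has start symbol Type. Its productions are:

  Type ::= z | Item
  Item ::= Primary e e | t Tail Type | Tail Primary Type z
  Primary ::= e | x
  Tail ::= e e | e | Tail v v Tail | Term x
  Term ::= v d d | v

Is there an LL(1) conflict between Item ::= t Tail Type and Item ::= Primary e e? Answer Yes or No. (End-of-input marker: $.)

No

FIRST(t Tail Type) = { t } and FIRST(Primary e e) = { e, x }.
The FIRST sets are disjoint and neither alternative is nullable — no conflict.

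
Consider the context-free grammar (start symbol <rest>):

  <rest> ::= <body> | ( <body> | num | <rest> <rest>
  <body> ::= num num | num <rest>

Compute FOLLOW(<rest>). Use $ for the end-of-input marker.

{ $, (, num }

<rest> is the start symbol, so $ ∈ FOLLOW(<rest>).
In <rest> ::= <rest> <rest>: add FIRST(<rest>) = { (, num }.
In <rest> ::= <rest> <rest>: <rest> is at the end, add FOLLOW(<rest>) = { $, (, num }.
In <body> ::= num <rest>: <rest> is at the end, add FOLLOW(<body>) = { $, (, num }.
Union: FOLLOW(<rest>) = { $, (, num }.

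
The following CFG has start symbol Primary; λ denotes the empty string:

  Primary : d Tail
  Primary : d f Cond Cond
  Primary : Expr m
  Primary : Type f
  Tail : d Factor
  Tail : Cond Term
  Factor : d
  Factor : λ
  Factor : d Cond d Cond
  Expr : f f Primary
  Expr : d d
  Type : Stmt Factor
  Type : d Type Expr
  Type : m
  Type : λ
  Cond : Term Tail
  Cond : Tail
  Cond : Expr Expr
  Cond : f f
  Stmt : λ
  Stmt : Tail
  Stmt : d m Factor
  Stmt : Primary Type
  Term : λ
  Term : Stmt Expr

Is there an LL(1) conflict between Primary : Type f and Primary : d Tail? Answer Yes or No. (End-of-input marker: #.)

FIRST(Type f) = { d, f, m } and FIRST(d Tail) = { d }.
Both contain d, so the two alternatives are not disjoint — LL(1) conflict.

Yes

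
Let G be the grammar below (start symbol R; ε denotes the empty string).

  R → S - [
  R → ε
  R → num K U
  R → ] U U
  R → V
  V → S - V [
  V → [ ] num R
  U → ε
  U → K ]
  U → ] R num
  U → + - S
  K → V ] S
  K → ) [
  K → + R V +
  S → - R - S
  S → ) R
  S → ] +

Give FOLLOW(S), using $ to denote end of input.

In R → S - [: add FIRST(- [) = { - }.
In V → S - V [: add FIRST(- V [) = { - }.
In U → + - S: S is at the end, add FOLLOW(U) = { $, ), +, -, [, ], num }.
In K → V ] S: S is at the end, add FOLLOW(K) = { $, ), +, -, [, ], num }.
In S → - R - S: S is at the end, add FOLLOW(S) = { $, ), +, -, [, ], num }.
Union: FOLLOW(S) = { $, ), +, -, [, ], num }.

{ $, ), +, -, [, ], num }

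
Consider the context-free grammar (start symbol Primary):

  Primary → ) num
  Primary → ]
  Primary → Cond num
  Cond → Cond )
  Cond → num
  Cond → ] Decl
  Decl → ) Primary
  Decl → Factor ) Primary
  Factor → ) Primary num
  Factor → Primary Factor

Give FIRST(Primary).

Primary → ) num contributes {)}.
Primary → ] contributes {]}.
From Primary → Cond num: add FIRST(Cond) = { ], num }.
Union: FIRST(Primary) = { ), ], num }.

{ ), ], num }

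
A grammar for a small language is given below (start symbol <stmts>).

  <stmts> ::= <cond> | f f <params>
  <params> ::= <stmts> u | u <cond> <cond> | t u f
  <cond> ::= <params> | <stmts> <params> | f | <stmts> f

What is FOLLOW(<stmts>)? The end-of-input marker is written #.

{ #, f, t, u }

<stmts> is the start symbol, so # ∈ FOLLOW(<stmts>).
In <params> ::= <stmts> u: add FIRST(u) = { u }.
In <cond> ::= <stmts> <params>: add FIRST(<params>) = { f, t, u }.
In <cond> ::= <stmts> f: add FIRST(f) = { f }.
Union: FOLLOW(<stmts>) = { #, f, t, u }.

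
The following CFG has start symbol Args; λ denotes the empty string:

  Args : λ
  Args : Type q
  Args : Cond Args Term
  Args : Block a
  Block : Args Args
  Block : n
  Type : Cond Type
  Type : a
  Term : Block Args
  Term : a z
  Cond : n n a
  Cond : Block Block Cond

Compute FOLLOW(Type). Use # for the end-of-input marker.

In Args : Type q: add FIRST(q) = { q }.
In Type : Cond Type: Type is at the end, add FOLLOW(Type) = { q }.
Union: FOLLOW(Type) = { q }.

{ q }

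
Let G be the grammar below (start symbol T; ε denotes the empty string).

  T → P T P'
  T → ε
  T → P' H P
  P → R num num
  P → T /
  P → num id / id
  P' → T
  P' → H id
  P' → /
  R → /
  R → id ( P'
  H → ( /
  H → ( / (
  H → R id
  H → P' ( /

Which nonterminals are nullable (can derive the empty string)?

{ P', T }

Directly nullable (have an ε-production): T.
P' → T with every symbol nullable, so P' is nullable.
No other nonterminal has a production whose RHS symbols are all nullable.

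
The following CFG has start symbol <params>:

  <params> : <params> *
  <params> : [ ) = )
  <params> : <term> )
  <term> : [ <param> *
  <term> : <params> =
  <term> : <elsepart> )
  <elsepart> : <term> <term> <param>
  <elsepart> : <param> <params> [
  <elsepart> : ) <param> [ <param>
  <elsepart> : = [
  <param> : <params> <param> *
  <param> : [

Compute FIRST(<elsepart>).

{ ), =, [ }

From <elsepart> : <term> <term> <param>: add FIRST(<term>) = { ), =, [ }.
From <elsepart> : <param> <params> [: add FIRST(<param>) = { ), =, [ }.
<elsepart> : ) <param> [ <param> contributes {)}.
<elsepart> : = [ contributes {=}.
Union: FIRST(<elsepart>) = { ), =, [ }.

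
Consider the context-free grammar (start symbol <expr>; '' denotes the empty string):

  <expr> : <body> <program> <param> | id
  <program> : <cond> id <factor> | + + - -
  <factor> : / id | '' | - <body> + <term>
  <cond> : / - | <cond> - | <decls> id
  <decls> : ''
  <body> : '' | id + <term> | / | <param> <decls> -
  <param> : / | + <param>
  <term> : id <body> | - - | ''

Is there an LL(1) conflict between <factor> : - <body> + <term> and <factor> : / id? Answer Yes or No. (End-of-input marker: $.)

FIRST(- <body> + <term>) = { - } and FIRST(/ id) = { / }.
The FIRST sets are disjoint and neither alternative is nullable — no conflict.

No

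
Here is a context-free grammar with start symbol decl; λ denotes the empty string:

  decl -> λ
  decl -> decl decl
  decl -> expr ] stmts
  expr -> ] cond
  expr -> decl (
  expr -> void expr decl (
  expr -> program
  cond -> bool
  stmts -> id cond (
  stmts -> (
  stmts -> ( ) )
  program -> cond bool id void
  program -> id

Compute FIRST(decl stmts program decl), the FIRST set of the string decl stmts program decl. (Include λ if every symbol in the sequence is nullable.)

Add FIRST(decl)\{λ} = { (, ], bool, id, void }; decl is nullable, continue.
Add FIRST(stmts) = { (, id }; stmts is not nullable, stop.

{ (, ], bool, id, void }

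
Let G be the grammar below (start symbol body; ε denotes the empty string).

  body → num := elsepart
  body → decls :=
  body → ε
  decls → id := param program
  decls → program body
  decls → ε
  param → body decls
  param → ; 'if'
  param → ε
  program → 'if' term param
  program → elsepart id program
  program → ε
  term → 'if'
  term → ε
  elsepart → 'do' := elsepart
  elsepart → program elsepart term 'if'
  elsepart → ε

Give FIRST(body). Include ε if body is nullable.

{ 'do', 'if', :=, id, num, ε }

body → num := elsepart contributes {num}.
From body → decls :=: decls nullable, take FIRST(decls) ∪ {:=} = { 'do', 'if', :=, id, num }.
body → ε contributes ε.
Union: FIRST(body) = { 'do', 'if', :=, id, num, ε }.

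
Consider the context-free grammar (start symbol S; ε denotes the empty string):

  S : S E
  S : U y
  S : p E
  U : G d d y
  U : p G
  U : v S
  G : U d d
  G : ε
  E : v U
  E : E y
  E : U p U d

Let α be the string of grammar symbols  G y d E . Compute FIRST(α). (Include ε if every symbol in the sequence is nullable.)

Add FIRST(G)\{ε} = { d, p, v }; G is nullable, continue.
y is a terminal; add {y} and stop.

{ d, p, v, y }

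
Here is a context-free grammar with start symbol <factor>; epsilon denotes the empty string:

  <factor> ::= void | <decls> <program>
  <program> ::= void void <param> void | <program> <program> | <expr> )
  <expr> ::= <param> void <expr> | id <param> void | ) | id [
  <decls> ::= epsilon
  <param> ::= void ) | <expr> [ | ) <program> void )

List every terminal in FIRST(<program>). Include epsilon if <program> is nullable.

{ ), id, void }

<program> ::= void void <param> void contributes {void}.
From <program> ::= <program> <program>: add FIRST(<program>) = { ), id, void }.
From <program> ::= <expr> ): add FIRST(<expr>) = { ), id, void }.
Union: FIRST(<program>) = { ), id, void }.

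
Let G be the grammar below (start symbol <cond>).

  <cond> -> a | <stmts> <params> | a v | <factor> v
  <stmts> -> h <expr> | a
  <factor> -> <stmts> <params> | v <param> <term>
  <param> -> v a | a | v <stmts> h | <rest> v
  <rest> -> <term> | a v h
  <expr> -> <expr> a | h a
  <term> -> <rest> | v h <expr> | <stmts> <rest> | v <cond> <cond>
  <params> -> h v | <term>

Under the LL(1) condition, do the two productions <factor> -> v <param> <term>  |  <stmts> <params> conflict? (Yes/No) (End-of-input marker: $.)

No

FIRST(v <param> <term>) = { v } and FIRST(<stmts> <params>) = { a, h }.
The FIRST sets are disjoint and neither alternative is nullable — no conflict.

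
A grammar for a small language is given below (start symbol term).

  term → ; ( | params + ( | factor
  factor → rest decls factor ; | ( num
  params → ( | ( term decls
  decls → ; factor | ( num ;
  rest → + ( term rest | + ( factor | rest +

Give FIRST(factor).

From factor → rest decls factor ;: add FIRST(rest) = { + }.
factor → ( num contributes {(}.
Union: FIRST(factor) = { (, + }.

{ (, + }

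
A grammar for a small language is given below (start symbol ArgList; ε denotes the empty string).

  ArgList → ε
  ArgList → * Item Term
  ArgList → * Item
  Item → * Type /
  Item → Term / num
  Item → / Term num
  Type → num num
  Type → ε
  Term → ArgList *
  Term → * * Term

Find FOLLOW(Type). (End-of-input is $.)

In Item → * Type /: add FIRST(/) = { / }.
Union: FOLLOW(Type) = { / }.

{ / }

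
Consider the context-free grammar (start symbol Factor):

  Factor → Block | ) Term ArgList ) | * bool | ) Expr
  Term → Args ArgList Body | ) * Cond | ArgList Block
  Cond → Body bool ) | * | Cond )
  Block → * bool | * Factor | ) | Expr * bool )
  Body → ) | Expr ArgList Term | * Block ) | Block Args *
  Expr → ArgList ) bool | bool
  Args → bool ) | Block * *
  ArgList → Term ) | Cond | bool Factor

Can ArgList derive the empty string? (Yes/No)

No

No nonterminal in this grammar is nullable.
No production of ArgList has an RHS whose symbols are all nullable, so ArgList is not nullable.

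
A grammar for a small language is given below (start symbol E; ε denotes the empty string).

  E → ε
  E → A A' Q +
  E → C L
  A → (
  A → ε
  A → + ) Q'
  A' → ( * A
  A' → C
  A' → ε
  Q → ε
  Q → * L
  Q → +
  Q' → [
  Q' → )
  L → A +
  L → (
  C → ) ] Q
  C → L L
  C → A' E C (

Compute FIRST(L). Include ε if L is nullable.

{ (, + }

From L → A +: A nullable, take FIRST(A) ∪ {+} = { (, + }.
L → ( contributes {(}.
Union: FIRST(L) = { (, + }.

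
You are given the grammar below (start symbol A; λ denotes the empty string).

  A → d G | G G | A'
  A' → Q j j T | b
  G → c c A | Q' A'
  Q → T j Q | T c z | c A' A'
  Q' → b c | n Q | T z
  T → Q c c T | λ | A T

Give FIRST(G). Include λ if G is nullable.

G → c c A contributes {c}.
From G → Q' A': add FIRST(Q') = { b, c, d, j, n, z }.
Union: FIRST(G) = { b, c, d, j, n, z }.

{ b, c, d, j, n, z }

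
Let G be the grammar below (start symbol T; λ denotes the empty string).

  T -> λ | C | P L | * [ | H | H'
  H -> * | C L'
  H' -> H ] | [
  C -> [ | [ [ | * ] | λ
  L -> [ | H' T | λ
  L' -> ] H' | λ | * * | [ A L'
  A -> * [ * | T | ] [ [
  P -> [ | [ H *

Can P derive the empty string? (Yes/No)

Nullable nonterminals: A, C, H, L, L', T.
No production of P has an RHS whose symbols are all nullable, so P is not nullable.

No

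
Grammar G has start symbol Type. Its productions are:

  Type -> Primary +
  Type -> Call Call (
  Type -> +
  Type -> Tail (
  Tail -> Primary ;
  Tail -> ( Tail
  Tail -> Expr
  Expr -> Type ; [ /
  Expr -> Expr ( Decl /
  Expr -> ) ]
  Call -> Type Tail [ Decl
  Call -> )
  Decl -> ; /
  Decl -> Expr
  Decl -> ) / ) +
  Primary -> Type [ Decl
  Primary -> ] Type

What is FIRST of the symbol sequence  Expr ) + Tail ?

{ (, ), +, ] }

Add FIRST(Expr) = { (, ), +, ] }; Expr is not nullable, stop.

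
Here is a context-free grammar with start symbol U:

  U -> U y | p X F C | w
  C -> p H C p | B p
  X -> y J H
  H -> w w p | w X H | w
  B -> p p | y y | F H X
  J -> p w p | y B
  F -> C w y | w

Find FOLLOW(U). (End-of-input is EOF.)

{ EOF, y }

U is the start symbol, so EOF ∈ FOLLOW(U).
In U -> U y: add FIRST(y) = { y }.
Union: FOLLOW(U) = { EOF, y }.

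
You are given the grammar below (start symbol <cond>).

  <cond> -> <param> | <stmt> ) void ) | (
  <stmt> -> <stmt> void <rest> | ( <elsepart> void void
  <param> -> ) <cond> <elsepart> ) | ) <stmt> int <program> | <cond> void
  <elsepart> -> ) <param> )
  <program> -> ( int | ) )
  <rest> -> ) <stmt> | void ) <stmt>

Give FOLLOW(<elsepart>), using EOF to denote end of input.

In <stmt> -> ( <elsepart> void void: add FIRST(void void) = { void }.
In <param> -> ) <cond> <elsepart> ): add FIRST()) = { ) }.
Union: FOLLOW(<elsepart>) = { ), void }.

{ ), void }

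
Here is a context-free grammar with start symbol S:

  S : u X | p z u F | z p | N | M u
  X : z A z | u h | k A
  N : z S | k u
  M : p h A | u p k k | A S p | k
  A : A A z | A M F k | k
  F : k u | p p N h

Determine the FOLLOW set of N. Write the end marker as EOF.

In S : N: N is at the end, add FOLLOW(S) = { EOF, h, p }.
In F : p p N h: add FIRST(h) = { h }.
Union: FOLLOW(N) = { EOF, h, p }.

{ EOF, h, p }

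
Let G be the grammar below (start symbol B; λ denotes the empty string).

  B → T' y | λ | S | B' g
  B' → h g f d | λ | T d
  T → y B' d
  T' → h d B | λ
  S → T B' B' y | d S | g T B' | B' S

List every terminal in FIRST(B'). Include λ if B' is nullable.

{ h, y, λ }

B' → h g f d contributes {h}.
B' → λ contributes λ.
From B' → T d: add FIRST(T) = { y }.
Union: FIRST(B') = { h, y, λ }.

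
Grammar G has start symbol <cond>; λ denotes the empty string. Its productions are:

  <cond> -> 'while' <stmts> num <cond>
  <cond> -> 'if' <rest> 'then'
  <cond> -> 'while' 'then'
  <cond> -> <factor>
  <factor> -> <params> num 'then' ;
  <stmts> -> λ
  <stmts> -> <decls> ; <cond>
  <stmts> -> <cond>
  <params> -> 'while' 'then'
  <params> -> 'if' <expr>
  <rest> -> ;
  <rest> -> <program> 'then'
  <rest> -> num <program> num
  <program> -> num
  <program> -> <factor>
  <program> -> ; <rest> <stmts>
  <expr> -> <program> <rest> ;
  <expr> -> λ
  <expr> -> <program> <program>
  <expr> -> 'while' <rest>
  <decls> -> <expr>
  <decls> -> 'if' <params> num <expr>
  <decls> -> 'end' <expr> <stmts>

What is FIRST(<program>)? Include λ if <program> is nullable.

<program> -> num contributes {num}.
From <program> -> <factor>: add FIRST(<factor>) = { 'if', 'while' }.
<program> -> ; <rest> <stmts> contributes {;}.
Union: FIRST(<program>) = { 'if', 'while', ;, num }.

{ 'if', 'while', ;, num }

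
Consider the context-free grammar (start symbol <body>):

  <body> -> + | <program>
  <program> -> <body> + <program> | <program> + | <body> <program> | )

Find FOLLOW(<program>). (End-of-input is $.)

In <body> -> <program>: <program> is at the end, add FOLLOW(<body>) = { $, ), + }.
In <program> -> <body> + <program>: <program> is at the end, add FOLLOW(<program>) = { $, ), + }.
In <program> -> <program> +: add FIRST(+) = { + }.
In <program> -> <body> <program>: <program> is at the end, add FOLLOW(<program>) = { $, ), + }.
Union: FOLLOW(<program>) = { $, ), + }.

{ $, ), + }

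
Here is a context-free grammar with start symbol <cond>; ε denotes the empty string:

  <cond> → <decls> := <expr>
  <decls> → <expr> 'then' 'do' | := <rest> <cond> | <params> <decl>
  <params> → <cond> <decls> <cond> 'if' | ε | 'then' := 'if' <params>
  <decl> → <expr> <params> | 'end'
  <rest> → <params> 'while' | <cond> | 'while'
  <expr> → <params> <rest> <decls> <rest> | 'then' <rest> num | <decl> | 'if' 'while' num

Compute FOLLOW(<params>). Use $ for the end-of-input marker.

{ $, 'end', 'if', 'then', 'while', :=, num }

In <decls> → <params> <decl>: add FIRST(<decl>) = { 'end', 'if', 'then', 'while', := }.
In <params> → 'then' := 'if' <params>: <params> is at the end, add FOLLOW(<params>) = { $, 'end', 'if', 'then', 'while', :=, num }.
In <decl> → <expr> <params>: <params> is at the end, add FOLLOW(<decl>) = { $, 'end', 'if', 'then', 'while', :=, num }.
In <rest> → <params> 'while': add FIRST('while') = { 'while' }.
In <expr> → <params> <rest> <decls> <rest>: add FIRST(<rest> <decls> <rest>) = { 'end', 'if', 'then', 'while', := }.
Union: FOLLOW(<params>) = { $, 'end', 'if', 'then', 'while', :=, num }.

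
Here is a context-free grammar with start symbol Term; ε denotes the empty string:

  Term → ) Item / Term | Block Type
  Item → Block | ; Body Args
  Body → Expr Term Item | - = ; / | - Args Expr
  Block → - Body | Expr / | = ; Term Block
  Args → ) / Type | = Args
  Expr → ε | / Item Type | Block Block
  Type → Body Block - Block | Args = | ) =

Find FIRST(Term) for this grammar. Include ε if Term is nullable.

{ ), -, /, = }

Term → ) Item / Term contributes {)}.
From Term → Block Type: add FIRST(Block) = { -, /, = }.
Union: FIRST(Term) = { ), -, /, = }.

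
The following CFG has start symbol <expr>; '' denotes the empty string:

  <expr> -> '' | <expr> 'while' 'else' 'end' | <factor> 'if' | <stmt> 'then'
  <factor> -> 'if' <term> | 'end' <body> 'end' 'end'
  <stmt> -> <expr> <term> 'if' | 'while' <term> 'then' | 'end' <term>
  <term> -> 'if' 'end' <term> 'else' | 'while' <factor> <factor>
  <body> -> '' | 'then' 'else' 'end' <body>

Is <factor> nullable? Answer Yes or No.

Nullable nonterminals: <body>, <expr>.
No production of <factor> has an RHS whose symbols are all nullable, so <factor> is not nullable.

No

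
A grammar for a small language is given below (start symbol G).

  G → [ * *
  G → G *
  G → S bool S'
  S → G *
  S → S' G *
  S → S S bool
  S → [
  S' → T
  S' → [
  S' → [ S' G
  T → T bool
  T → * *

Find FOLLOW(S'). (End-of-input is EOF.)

{ EOF, *, [ }

In G → S bool S': S' is at the end, add FOLLOW(G) = { EOF, *, [ }.
In S → S' G *: add FIRST(G *) = { *, [ }.
In S' → [ S' G: add FIRST(G) = { *, [ }.
Union: FOLLOW(S') = { EOF, *, [ }.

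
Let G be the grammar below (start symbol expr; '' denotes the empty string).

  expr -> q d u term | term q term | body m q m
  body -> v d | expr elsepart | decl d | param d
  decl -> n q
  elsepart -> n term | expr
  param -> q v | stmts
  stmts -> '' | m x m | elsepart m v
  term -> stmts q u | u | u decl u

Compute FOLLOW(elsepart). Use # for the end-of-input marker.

In body -> expr elsepart: elsepart is at the end, add FOLLOW(body) = { m }.
In stmts -> elsepart m v: add FIRST(m v) = { m }.
Union: FOLLOW(elsepart) = { m }.

{ m }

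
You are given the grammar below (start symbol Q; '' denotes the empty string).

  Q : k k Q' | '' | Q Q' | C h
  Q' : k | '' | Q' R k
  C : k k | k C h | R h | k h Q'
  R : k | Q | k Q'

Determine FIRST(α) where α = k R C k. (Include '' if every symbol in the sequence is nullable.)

k is a terminal; add {k} and stop.

{ k }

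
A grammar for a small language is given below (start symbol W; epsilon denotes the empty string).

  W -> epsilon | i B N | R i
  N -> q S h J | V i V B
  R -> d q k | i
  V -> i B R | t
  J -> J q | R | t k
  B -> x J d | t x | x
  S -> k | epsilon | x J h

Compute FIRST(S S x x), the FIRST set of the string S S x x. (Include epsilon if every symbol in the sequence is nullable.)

{ k, x }

Add FIRST(S)\{epsilon} = { k, x }; S is nullable, continue.
Add FIRST(S)\{epsilon} = { k, x }; S is nullable, continue.
x is a terminal; add {x} and stop.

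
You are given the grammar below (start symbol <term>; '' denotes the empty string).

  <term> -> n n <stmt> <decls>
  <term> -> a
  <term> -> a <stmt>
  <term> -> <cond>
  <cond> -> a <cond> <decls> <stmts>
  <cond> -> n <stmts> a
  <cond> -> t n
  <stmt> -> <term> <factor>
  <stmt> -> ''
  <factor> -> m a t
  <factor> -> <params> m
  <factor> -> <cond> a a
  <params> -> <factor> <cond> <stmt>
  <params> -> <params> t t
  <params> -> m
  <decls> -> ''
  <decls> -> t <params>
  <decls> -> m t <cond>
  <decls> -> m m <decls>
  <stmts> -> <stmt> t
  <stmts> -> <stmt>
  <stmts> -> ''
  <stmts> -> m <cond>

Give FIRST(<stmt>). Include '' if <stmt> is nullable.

{ a, n, t, '' }

From <stmt> -> <term> <factor>: add FIRST(<term>) = { a, n, t }.
<stmt> -> '' contributes ''.
Union: FIRST(<stmt>) = { a, n, t, '' }.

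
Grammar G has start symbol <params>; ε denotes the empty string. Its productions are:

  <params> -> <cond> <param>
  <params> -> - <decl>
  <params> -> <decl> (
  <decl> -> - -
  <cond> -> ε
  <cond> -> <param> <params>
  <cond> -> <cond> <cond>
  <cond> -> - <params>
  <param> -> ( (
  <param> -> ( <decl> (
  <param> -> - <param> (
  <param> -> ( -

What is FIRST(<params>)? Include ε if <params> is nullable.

{ (, - }

From <params> -> <cond> <param>: <cond> nullable, take FIRST(<cond>) ∪ FIRST(<param>) = { (, - }.
<params> -> - <decl> contributes {-}.
From <params> -> <decl> (: add FIRST(<decl>) = { - }.
Union: FIRST(<params>) = { (, - }.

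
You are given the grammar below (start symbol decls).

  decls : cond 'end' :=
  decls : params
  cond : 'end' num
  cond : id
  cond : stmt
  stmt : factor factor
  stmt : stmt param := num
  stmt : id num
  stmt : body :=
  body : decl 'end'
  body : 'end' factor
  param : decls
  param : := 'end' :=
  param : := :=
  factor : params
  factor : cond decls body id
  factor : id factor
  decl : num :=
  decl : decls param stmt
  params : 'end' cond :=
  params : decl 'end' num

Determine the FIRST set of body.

From body : decl 'end': add FIRST(decl) = { 'end', id, num }.
body : 'end' factor contributes {'end'}.
Union: FIRST(body) = { 'end', id, num }.

{ 'end', id, num }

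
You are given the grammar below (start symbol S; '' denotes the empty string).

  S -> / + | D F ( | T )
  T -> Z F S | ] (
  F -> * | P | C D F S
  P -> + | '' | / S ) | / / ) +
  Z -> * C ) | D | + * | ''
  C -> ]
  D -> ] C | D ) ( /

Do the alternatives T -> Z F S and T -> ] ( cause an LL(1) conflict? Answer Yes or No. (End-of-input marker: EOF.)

Yes

FIRST(Z F S) = { *, +, /, ] } and FIRST(] () = { ] }.
Both contain ], so the two alternatives are not disjoint — LL(1) conflict.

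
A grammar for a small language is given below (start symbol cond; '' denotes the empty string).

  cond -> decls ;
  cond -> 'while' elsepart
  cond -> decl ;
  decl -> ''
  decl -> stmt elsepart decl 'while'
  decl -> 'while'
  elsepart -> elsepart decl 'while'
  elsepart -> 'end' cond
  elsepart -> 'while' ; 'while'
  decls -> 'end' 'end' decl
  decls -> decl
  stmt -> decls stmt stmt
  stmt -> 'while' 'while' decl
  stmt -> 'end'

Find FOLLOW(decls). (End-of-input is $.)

{ 'end', 'while', ; }

In cond -> decls ;: add FIRST(;) = { ; }.
In stmt -> decls stmt stmt: add FIRST(stmt stmt) = { 'end', 'while' }.
Union: FOLLOW(decls) = { 'end', 'while', ; }.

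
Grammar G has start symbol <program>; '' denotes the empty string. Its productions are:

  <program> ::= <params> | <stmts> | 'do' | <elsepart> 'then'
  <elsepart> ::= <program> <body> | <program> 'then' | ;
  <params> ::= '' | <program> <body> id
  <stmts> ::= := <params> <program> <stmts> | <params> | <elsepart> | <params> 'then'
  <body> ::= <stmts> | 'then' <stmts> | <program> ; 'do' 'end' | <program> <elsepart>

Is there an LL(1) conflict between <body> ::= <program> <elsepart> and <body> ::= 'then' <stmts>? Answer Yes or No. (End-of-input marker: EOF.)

Yes

FIRST(<program> <elsepart>) = { 'do', 'then', :=, ;, id, '' } and FIRST('then' <stmts>) = { 'then' }.
Both contain 'then', so the two alternatives are not disjoint — LL(1) conflict.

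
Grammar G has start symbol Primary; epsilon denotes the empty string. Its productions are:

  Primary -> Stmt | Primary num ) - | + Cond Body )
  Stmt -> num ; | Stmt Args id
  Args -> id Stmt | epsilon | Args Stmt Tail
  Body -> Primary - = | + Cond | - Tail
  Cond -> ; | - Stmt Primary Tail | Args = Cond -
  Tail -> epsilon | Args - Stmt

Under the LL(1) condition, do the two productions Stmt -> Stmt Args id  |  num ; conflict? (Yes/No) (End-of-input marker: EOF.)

FIRST(Stmt Args id) = { num } and FIRST(num ;) = { num }.
Both contain num, so the two alternatives are not disjoint — LL(1) conflict.

Yes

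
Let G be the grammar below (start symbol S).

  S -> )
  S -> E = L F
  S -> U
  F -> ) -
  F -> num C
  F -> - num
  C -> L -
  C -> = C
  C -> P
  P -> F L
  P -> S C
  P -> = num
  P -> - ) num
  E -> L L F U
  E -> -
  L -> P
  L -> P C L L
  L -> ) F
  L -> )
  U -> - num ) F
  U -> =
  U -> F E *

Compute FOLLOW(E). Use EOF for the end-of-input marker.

In S -> E = L F: add FIRST(= L F) = { = }.
In U -> F E *: add FIRST(*) = { * }.
Union: FOLLOW(E) = { *, = }.

{ *, = }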